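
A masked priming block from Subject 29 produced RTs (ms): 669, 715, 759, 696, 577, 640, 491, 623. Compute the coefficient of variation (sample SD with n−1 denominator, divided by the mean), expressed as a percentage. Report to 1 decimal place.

13.1%

n = 8, Σ = 5170, M = 646.2500
Σ(x−M)² = 49909.500; s = √(49909.500/7) = 84.4389
CV = 84.4389 / 646.2500 = 0.13066 = 13.066%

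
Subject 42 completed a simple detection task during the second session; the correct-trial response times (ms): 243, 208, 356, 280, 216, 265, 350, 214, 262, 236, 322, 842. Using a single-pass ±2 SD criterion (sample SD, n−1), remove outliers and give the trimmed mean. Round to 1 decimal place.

268.4 ms

n = 12, ΣRT = 3794, M = 316.167
Σ(x−M)² = 330077.67; s = √(330077.67/11) = 173.225
Cutoffs: 316.167 ± 2·173.225 → [-30.3, 662.6]
Outside: 842 → excluded.
Retained (n=11): Σ = 2952, mean = 2952/11 = 268.364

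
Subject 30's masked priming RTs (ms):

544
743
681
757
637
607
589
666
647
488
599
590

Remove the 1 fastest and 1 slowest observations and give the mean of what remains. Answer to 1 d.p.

Sorted: 488, 544, 589, 590, 599, 607, 637, 647, 666, 681, 743, 757
Drop lowest 1 (488) and highest 1 (757)
Remaining (n=10): Σ = 6303, mean = 6303/10 = 630.300

630.3 ms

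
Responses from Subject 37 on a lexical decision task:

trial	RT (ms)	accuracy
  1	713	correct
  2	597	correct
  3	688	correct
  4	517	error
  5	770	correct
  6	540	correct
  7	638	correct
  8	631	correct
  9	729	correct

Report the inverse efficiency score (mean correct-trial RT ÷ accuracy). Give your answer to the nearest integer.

746 ms

Correct trials (n=8): 713, 597, 688, 770, 540, 638, 631, 729
Mean correct RT = 5306/8 = 663.2500 ms
Proportion correct = 8/9
IES = 663.2500 / (8/9) = 746.156 ms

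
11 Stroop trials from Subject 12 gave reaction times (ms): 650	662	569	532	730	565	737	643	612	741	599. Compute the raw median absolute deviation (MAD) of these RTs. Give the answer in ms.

74 ms

Sorted: 532, 565, 569, 599, 612, 643, 650, 662, 730, 737, 741 → median = 643
|x − 643|: 7, 19, 74, 111, 87, 78, 94, 0, 31, 98, 44
Sorted deviations: 0, 7, 19, 31, 44, 74, 78, 87, 94, 98, 111 → MAD = 74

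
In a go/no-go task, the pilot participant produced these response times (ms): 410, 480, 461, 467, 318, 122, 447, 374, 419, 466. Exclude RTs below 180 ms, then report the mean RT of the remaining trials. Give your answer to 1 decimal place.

426.9 ms

Excluded: 122
Retained (n=9): Σ = 3842
Mean = 3842/9 = 426.8889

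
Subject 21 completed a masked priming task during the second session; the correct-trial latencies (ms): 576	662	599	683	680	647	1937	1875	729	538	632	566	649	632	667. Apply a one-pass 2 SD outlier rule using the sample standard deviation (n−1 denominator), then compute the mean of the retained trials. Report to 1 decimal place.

635.4 ms

n = 15, ΣRT = 12072, M = 804.800
Σ(x−M)² = 2834546.40; s = √(2834546.40/14) = 449.964
Cutoffs: 804.800 ± 2·449.964 → [-95.1, 1704.7]
Outside: 1875, 1937 → excluded.
Retained (n=13): Σ = 8260, mean = 8260/13 = 635.385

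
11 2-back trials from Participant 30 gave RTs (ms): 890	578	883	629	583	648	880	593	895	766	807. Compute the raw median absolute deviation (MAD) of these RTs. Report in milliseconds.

Sorted: 578, 583, 593, 629, 648, 766, 807, 880, 883, 890, 895 → median = 766
|x − 766|: 124, 188, 117, 137, 183, 118, 114, 173, 129, 0, 41
Sorted deviations: 0, 41, 114, 117, 118, 124, 129, 137, 173, 183, 188 → MAD = 124

124 ms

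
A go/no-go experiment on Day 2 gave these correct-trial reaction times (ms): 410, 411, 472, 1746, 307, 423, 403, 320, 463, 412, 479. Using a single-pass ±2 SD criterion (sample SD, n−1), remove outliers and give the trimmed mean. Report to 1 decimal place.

410.0 ms

n = 11, ΣRT = 5846, M = 531.455
Σ(x−M)² = 1652978.73; s = √(1652978.73/10) = 406.568
Cutoffs: 531.455 ± 2·406.568 → [-281.7, 1344.6]
Outside: 1746 → excluded.
Retained (n=10): Σ = 4100, mean = 4100/10 = 410.000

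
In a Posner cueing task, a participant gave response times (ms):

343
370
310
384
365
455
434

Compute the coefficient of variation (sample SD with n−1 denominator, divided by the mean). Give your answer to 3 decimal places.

0.132

n = 7, Σ = 2661, M = 380.1429
Σ(x−M)² = 15150.857; s = √(15150.857/6) = 50.2508
CV = 50.2508 / 380.1429 = 0.13219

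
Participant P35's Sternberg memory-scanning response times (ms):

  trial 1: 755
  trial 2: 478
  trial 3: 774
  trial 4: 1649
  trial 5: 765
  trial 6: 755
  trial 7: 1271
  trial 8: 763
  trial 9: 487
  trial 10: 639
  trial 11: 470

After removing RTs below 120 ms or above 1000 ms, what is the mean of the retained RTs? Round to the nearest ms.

Excluded: 1271, 1649
Retained (n=9): Σ = 5886
Mean = 5886/9 = 654.0000

654 ms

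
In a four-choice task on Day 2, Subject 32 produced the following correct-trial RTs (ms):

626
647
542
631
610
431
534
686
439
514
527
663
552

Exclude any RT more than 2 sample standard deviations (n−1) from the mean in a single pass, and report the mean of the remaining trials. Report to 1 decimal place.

569.4 ms

n = 13, ΣRT = 7402, M = 569.385
Σ(x−M)² = 80357.08; s = √(80357.08/12) = 81.832
Cutoffs: 569.385 ± 2·81.832 → [405.7, 733.0]
No RTs fall outside the cutoffs; all 13 retained. Mean = 7402/13 = 569.385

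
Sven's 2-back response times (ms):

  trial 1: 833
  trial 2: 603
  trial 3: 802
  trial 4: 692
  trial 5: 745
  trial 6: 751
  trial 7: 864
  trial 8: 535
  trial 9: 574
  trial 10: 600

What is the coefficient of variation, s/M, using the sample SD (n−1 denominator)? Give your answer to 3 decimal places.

n = 10, Σ = 6999, M = 699.9000
Σ(x−M)² = 122188.900; s = √(122188.900/9) = 116.5184
CV = 116.5184 / 699.9000 = 0.16648

0.166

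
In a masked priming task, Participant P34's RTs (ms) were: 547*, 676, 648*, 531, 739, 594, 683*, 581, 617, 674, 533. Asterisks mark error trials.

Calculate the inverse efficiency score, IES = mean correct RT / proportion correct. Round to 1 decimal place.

Correct trials (n=8): 676, 531, 739, 594, 581, 617, 674, 533
Mean correct RT = 4945/8 = 618.1250 ms
Proportion correct = 8/11
IES = 618.1250 / (8/11) = 849.922 ms

849.9 ms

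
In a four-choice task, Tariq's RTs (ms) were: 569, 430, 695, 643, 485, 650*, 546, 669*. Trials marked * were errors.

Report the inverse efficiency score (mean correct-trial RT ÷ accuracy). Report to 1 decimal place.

748.4 ms

Correct trials (n=6): 569, 430, 695, 643, 485, 546
Mean correct RT = 3368/6 = 561.3333 ms
Proportion correct = 6/8
IES = 561.3333 / (6/8) = 748.444 ms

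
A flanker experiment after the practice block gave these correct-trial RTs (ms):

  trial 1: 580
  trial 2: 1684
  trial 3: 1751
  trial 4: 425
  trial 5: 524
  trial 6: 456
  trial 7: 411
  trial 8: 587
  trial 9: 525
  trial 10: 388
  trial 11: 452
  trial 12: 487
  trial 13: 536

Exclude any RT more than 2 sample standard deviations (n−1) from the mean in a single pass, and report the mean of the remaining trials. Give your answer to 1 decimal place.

488.3 ms

n = 13, ΣRT = 8806, M = 677.385
Σ(x−M)² = 2604773.08; s = √(2604773.08/12) = 465.902
Cutoffs: 677.385 ± 2·465.902 → [-254.4, 1609.2]
Outside: 1684, 1751 → excluded.
Retained (n=11): Σ = 5371, mean = 5371/11 = 488.273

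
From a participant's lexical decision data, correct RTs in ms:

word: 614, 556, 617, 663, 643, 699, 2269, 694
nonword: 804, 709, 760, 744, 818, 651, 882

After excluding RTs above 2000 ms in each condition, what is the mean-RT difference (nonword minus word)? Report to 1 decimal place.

word: exclude 2269
M(word) = 4486/7 = 640.857
M(nonword) = 5368/7 = 766.857
Difference = 766.857 − 640.857 = 126.000 ms

126.0 ms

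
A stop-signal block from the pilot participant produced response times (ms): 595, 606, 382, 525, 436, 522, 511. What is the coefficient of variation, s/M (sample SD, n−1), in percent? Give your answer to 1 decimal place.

n = 7, Σ = 3577, M = 511.0000
Σ(x−M)² = 38664.000; s = √(38664.000/6) = 80.2745
CV = 80.2745 / 511.0000 = 0.15709 = 15.709%

15.7%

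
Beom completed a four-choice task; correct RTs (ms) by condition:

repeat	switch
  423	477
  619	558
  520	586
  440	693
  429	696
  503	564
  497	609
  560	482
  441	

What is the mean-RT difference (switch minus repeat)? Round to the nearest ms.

M(repeat) = 4432/9 = 492.444
M(switch) = 4665/8 = 583.125
Difference = 583.125 − 492.444 = 90.681 ms

91 ms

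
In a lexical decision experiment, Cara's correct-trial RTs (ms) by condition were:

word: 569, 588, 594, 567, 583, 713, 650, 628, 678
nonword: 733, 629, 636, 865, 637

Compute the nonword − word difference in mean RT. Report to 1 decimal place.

81.1 ms

M(word) = 5570/9 = 618.889
M(nonword) = 3500/5 = 700.000
Difference = 700.000 − 618.889 = 81.111 ms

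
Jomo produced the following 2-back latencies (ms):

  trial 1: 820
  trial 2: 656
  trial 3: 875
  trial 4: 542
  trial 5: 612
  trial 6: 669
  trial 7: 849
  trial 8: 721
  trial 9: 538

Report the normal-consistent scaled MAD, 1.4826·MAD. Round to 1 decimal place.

188.3 ms

Sorted: 538, 542, 612, 656, 669, 721, 820, 849, 875 → median = 669
|x − 669| sorted: 0, 13, 52, 57, 127, 131, 151, 180, 206 → MAD = 127
Robust SD ≈ 1.4826 × 127 = 188.290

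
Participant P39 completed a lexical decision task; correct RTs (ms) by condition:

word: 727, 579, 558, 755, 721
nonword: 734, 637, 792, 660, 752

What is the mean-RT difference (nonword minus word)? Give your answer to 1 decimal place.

M(word) = 3340/5 = 668.000
M(nonword) = 3575/5 = 715.000
Difference = 715.000 − 668.000 = 47.000 ms

47.0 ms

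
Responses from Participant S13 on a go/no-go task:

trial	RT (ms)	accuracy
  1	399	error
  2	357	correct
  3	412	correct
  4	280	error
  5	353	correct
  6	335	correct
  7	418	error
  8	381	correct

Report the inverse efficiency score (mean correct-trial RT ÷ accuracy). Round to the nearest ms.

588 ms

Correct trials (n=5): 357, 412, 353, 335, 381
Mean correct RT = 1838/5 = 367.6000 ms
Proportion correct = 5/8
IES = 367.6000 / (5/8) = 588.160 ms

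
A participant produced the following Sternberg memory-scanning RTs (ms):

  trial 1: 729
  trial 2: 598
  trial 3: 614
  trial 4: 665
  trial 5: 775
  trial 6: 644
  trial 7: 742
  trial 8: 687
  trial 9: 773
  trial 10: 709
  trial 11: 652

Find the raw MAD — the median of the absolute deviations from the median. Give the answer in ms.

Sorted: 598, 614, 644, 652, 665, 687, 709, 729, 742, 773, 775 → median = 687
|x − 687|: 42, 89, 73, 22, 88, 43, 55, 0, 86, 22, 35
Sorted deviations: 0, 22, 22, 35, 42, 43, 55, 73, 86, 88, 89 → MAD = 43

43 ms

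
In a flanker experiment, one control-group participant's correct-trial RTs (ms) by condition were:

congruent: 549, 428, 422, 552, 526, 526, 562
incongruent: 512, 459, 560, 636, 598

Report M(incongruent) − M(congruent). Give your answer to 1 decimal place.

M(congruent) = 3565/7 = 509.286
M(incongruent) = 2765/5 = 553.000
Difference = 553.000 − 509.286 = 43.714 ms

43.7 ms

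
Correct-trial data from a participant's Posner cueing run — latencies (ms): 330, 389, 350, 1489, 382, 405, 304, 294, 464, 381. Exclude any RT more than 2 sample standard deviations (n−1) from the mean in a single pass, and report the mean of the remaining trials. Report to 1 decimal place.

366.6 ms

n = 10, ΣRT = 4788, M = 478.800
Σ(x−M)² = 1156605.60; s = √(1156605.60/9) = 358.485
Cutoffs: 478.800 ± 2·358.485 → [-238.2, 1195.8]
Outside: 1489 → excluded.
Retained (n=9): Σ = 3299, mean = 3299/9 = 366.556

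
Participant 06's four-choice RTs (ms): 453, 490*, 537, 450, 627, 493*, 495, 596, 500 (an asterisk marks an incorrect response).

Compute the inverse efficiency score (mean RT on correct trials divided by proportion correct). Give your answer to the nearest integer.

672 ms

Correct trials (n=7): 453, 537, 450, 627, 495, 596, 500
Mean correct RT = 3658/7 = 522.5714 ms
Proportion correct = 7/9
IES = 522.5714 / (7/9) = 671.878 ms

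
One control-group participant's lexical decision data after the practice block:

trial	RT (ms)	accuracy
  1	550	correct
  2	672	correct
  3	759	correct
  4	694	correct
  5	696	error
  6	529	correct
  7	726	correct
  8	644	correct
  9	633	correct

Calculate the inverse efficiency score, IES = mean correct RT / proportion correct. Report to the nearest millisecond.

Correct trials (n=8): 550, 672, 759, 694, 529, 726, 644, 633
Mean correct RT = 5207/8 = 650.8750 ms
Proportion correct = 8/9
IES = 650.8750 / (8/9) = 732.234 ms

732 ms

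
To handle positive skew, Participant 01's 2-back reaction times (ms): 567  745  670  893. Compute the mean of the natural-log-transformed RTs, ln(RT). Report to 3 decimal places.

6.564

ln(RT): 6.3404, 6.6134, 6.5073, 6.7946
Σ ln(RT) = 26.2556
Mean = 26.2556/4 = 6.56390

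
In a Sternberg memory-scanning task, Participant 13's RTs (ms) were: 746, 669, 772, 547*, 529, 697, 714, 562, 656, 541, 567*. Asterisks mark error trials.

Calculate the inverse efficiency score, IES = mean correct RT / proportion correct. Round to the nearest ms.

Correct trials (n=9): 746, 669, 772, 529, 697, 714, 562, 656, 541
Mean correct RT = 5886/9 = 654.0000 ms
Proportion correct = 9/11
IES = 654.0000 / (9/11) = 799.333 ms

799 ms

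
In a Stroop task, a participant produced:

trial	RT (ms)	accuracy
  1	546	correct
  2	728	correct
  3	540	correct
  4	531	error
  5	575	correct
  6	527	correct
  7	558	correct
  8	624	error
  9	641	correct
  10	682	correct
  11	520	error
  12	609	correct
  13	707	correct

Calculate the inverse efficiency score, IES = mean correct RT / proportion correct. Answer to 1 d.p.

794.7 ms

Correct trials (n=10): 546, 728, 540, 575, 527, 558, 641, 682, 609, 707
Mean correct RT = 6113/10 = 611.3000 ms
Proportion correct = 10/13
IES = 611.3000 / (10/13) = 794.690 ms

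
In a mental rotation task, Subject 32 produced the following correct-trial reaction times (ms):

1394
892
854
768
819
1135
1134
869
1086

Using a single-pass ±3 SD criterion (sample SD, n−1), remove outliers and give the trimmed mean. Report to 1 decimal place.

n = 9, ΣRT = 8951, M = 994.556
Σ(x−M)² = 335272.22; s = √(335272.22/8) = 204.717
Cutoffs: 994.556 ± 3·204.717 → [380.4, 1608.7]
No RTs fall outside the cutoffs; all 9 retained. Mean = 8951/9 = 994.556

994.6 ms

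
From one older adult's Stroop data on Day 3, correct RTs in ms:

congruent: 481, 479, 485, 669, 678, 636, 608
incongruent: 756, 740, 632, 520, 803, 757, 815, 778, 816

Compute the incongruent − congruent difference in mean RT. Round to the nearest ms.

M(congruent) = 4036/7 = 576.571
M(incongruent) = 6617/9 = 735.222
Difference = 735.222 − 576.571 = 158.651 ms

159 ms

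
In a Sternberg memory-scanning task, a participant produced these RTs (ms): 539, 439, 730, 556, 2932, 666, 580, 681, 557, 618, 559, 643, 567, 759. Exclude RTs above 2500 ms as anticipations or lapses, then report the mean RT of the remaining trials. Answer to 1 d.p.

Excluded: 2932
Retained (n=13): Σ = 7894
Mean = 7894/13 = 607.2308

607.2 ms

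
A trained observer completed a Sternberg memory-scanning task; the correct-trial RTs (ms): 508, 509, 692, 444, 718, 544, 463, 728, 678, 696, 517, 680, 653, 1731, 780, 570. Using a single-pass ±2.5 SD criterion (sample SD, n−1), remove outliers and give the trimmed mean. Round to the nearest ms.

n = 16, ΣRT = 10911, M = 681.938
Σ(x−M)² = 1338196.94; s = √(1338196.94/15) = 298.686
Cutoffs: 681.938 ± 2.5·298.686 → [-64.8, 1428.7]
Outside: 1731 → excluded.
Retained (n=15): Σ = 9180, mean = 9180/15 = 612.000

612 ms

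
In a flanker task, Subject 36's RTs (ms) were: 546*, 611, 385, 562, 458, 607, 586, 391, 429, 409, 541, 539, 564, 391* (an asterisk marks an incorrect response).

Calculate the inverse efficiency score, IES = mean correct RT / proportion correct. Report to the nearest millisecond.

Correct trials (n=12): 611, 385, 562, 458, 607, 586, 391, 429, 409, 541, 539, 564
Mean correct RT = 6082/12 = 506.8333 ms
Proportion correct = 12/14
IES = 506.8333 / (12/14) = 591.306 ms

591 ms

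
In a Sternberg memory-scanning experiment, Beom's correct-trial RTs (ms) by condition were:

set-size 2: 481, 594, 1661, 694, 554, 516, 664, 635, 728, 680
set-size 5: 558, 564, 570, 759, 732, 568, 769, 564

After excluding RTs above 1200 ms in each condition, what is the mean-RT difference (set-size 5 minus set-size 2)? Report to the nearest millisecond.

19 ms

set-size 2: exclude 1661
M(set-size 2) = 5546/9 = 616.222
M(set-size 5) = 5084/8 = 635.500
Difference = 635.500 − 616.222 = 19.278 ms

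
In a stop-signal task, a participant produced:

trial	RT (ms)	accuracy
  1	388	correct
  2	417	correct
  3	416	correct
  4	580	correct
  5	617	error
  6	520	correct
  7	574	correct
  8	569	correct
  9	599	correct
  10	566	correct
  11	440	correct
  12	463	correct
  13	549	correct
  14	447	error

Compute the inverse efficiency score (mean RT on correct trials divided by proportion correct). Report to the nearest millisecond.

591 ms

Correct trials (n=12): 388, 417, 416, 580, 520, 574, 569, 599, 566, 440, 463, 549
Mean correct RT = 6081/12 = 506.7500 ms
Proportion correct = 12/14
IES = 506.7500 / (12/14) = 591.208 ms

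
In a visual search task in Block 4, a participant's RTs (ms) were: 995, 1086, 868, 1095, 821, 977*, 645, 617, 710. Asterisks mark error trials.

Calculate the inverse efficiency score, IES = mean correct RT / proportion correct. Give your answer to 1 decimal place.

961.5 ms

Correct trials (n=8): 995, 1086, 868, 1095, 821, 645, 617, 710
Mean correct RT = 6837/8 = 854.6250 ms
Proportion correct = 8/9
IES = 854.6250 / (8/9) = 961.453 ms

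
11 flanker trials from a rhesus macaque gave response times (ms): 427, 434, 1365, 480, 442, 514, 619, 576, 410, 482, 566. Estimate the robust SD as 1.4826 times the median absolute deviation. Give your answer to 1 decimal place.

Sorted: 410, 427, 434, 442, 480, 482, 514, 566, 576, 619, 1365 → median = 482
|x − 482| sorted: 0, 2, 32, 40, 48, 55, 72, 84, 94, 137, 883 → MAD = 55
Robust SD ≈ 1.4826 × 55 = 81.543

81.5 ms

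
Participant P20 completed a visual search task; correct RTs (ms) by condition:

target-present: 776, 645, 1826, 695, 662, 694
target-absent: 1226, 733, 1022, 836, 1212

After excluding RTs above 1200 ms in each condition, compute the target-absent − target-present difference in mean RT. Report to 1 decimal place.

169.3 ms

target-present: exclude 1826
target-absent: exclude 1226, 1212
M(target-present) = 3472/5 = 694.400
M(target-absent) = 2591/3 = 863.667
Difference = 863.667 − 694.400 = 169.267 ms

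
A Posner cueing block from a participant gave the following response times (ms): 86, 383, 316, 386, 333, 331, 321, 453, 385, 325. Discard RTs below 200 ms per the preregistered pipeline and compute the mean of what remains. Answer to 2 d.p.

Excluded: 86
Retained (n=9): Σ = 3233
Mean = 3233/9 = 359.2222

359.22 ms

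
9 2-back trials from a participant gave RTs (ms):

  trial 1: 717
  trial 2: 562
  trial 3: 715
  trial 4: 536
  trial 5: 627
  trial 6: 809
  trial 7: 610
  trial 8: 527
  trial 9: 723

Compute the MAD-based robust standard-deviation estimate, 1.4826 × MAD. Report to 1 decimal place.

Sorted: 527, 536, 562, 610, 627, 715, 717, 723, 809 → median = 627
|x − 627| sorted: 0, 17, 65, 88, 90, 91, 96, 100, 182 → MAD = 90
Robust SD ≈ 1.4826 × 90 = 133.434

133.4 ms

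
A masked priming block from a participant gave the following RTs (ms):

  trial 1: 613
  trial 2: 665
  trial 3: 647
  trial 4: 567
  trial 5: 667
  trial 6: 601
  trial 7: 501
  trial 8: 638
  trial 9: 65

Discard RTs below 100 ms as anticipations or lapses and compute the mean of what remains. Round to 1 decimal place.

612.4 ms

Excluded: 65
Retained (n=8): Σ = 4899
Mean = 4899/8 = 612.3750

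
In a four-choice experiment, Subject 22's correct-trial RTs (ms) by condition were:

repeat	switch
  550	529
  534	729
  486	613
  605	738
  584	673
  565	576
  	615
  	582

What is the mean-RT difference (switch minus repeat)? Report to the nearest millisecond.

M(repeat) = 3324/6 = 554.000
M(switch) = 5055/8 = 631.875
Difference = 631.875 − 554.000 = 77.875 ms

78 ms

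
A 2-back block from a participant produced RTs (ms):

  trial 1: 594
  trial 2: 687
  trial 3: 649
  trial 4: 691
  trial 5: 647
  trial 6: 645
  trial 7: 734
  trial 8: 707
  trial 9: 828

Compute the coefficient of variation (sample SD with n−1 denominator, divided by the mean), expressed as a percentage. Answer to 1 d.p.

9.8%

n = 9, Σ = 6182, M = 686.8889
Σ(x−M)² = 35962.889; s = √(35962.889/8) = 67.0475
CV = 67.0475 / 686.8889 = 0.09761 = 9.761%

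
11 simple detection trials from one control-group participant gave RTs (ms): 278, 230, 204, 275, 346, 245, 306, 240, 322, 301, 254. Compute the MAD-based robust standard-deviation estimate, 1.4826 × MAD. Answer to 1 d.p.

Sorted: 204, 230, 240, 245, 254, 275, 278, 301, 306, 322, 346 → median = 275
|x − 275| sorted: 0, 3, 21, 26, 30, 31, 35, 45, 47, 71, 71 → MAD = 31
Robust SD ≈ 1.4826 × 31 = 45.961

46.0 ms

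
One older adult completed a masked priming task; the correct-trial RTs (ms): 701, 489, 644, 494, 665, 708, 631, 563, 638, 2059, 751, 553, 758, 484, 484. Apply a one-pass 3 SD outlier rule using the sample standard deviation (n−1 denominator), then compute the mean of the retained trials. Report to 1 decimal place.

611.6 ms

n = 15, ΣRT = 10622, M = 708.133
Σ(x−M)² = 2085531.73; s = √(2085531.73/14) = 385.962
Cutoffs: 708.133 ± 3·385.962 → [-449.8, 1866.0]
Outside: 2059 → excluded.
Retained (n=14): Σ = 8563, mean = 8563/14 = 611.643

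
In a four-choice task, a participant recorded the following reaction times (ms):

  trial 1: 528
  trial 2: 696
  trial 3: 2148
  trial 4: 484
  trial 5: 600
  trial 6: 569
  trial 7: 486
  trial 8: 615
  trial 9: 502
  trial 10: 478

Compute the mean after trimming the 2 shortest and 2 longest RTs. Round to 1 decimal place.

Sorted: 478, 484, 486, 502, 528, 569, 600, 615, 696, 2148
Drop lowest 2 (478, 484) and highest 2 (696, 2148)
Remaining (n=6): Σ = 3300, mean = 3300/6 = 550.000

550.0 ms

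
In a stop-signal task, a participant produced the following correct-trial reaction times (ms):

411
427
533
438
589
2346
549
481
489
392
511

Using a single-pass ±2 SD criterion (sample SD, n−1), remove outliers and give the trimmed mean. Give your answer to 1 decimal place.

n = 11, ΣRT = 7166, M = 651.455
Σ(x−M)² = 3196164.73; s = √(3196164.73/10) = 565.346
Cutoffs: 651.455 ± 2·565.346 → [-479.2, 1782.1]
Outside: 2346 → excluded.
Retained (n=10): Σ = 4820, mean = 4820/10 = 482.000

482.0 ms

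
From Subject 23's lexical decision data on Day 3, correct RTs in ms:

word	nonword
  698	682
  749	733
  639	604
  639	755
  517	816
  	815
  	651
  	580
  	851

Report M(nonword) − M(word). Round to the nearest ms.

M(word) = 3242/5 = 648.400
M(nonword) = 6487/9 = 720.778
Difference = 720.778 − 648.400 = 72.378 ms

72 ms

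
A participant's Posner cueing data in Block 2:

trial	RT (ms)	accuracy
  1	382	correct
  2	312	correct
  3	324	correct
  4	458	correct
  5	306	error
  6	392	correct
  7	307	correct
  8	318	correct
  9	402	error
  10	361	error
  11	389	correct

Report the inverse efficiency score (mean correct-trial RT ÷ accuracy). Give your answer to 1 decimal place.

Correct trials (n=8): 382, 312, 324, 458, 392, 307, 318, 389
Mean correct RT = 2882/8 = 360.2500 ms
Proportion correct = 8/11
IES = 360.2500 / (8/11) = 495.344 ms

495.3 ms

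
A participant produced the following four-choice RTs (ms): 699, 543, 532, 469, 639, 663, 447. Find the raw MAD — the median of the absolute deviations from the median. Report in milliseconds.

96 ms

Sorted: 447, 469, 532, 543, 639, 663, 699 → median = 543
|x − 543|: 156, 0, 11, 74, 96, 120, 96
Sorted deviations: 0, 11, 74, 96, 96, 120, 156 → MAD = 96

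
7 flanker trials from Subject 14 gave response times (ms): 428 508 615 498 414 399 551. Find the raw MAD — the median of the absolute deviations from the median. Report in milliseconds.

Sorted: 399, 414, 428, 498, 508, 551, 615 → median = 498
|x − 498|: 70, 10, 117, 0, 84, 99, 53
Sorted deviations: 0, 10, 53, 70, 84, 99, 117 → MAD = 70

70 ms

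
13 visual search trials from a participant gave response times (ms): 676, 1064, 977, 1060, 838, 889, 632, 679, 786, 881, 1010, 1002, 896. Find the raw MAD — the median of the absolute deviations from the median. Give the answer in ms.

Sorted: 632, 676, 679, 786, 838, 881, 889, 896, 977, 1002, 1010, 1060, 1064 → median = 889
|x − 889|: 213, 175, 88, 171, 51, 0, 257, 210, 103, 8, 121, 113, 7
Sorted deviations: 0, 7, 8, 51, 88, 103, 113, 121, 171, 175, 210, 213, 257 → MAD = 113

113 ms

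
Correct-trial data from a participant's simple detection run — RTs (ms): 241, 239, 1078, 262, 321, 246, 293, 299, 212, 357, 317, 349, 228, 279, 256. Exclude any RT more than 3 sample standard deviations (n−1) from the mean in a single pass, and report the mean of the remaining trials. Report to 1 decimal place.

n = 15, ΣRT = 4977, M = 331.800
Σ(x−M)² = 623412.40; s = √(623412.40/14) = 211.020
Cutoffs: 331.800 ± 3·211.020 → [-301.3, 964.9]
Outside: 1078 → excluded.
Retained (n=14): Σ = 3899, mean = 3899/14 = 278.500

278.5 ms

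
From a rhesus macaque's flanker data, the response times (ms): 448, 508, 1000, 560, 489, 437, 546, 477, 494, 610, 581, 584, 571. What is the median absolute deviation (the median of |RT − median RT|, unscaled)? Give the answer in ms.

Sorted: 437, 448, 477, 489, 494, 508, 546, 560, 571, 581, 584, 610, 1000 → median = 546
|x − 546|: 98, 38, 454, 14, 57, 109, 0, 69, 52, 64, 35, 38, 25
Sorted deviations: 0, 14, 25, 35, 38, 38, 52, 57, 64, 69, 98, 109, 454 → MAD = 52

52 ms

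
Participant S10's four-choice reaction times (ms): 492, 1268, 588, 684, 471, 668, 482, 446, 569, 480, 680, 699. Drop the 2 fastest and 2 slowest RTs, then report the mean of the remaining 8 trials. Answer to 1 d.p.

Sorted: 446, 471, 480, 482, 492, 569, 588, 668, 680, 684, 699, 1268
Drop lowest 2 (446, 471) and highest 2 (699, 1268)
Remaining (n=8): Σ = 4643, mean = 4643/8 = 580.375

580.4 ms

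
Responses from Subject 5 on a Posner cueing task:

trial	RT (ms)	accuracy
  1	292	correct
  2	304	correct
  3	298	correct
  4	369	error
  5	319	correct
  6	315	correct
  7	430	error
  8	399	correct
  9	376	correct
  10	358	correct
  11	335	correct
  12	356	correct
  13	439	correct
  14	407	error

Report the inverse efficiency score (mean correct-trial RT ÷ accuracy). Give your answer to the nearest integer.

Correct trials (n=11): 292, 304, 298, 319, 315, 399, 376, 358, 335, 356, 439
Mean correct RT = 3791/11 = 344.6364 ms
Proportion correct = 11/14
IES = 344.6364 / (11/14) = 438.628 ms

439 ms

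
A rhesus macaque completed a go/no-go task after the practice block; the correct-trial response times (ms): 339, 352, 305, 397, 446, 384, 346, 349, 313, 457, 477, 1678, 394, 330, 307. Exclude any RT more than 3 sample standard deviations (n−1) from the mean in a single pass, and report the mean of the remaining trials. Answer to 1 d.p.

371.1 ms

n = 15, ΣRT = 6874, M = 458.267
Σ(x−M)² = 1635638.93; s = √(1635638.93/14) = 341.806
Cutoffs: 458.267 ± 3·341.806 → [-567.2, 1483.7]
Outside: 1678 → excluded.
Retained (n=14): Σ = 5196, mean = 5196/14 = 371.143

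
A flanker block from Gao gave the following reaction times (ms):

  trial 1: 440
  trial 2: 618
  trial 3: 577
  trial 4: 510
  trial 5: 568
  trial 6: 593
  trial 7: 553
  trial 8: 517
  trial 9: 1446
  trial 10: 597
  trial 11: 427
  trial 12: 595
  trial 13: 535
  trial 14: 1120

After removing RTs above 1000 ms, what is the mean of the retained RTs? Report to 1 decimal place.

544.2 ms

Excluded: 1120, 1446
Retained (n=12): Σ = 6530
Mean = 6530/12 = 544.1667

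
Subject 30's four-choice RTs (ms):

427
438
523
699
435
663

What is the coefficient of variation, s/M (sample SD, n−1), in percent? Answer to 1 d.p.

n = 6, Σ = 3185, M = 530.8333
Σ(x−M)² = 74392.833; s = √(74392.833/5) = 121.9777
CV = 121.9777 / 530.8333 = 0.22979 = 22.979%

23.0%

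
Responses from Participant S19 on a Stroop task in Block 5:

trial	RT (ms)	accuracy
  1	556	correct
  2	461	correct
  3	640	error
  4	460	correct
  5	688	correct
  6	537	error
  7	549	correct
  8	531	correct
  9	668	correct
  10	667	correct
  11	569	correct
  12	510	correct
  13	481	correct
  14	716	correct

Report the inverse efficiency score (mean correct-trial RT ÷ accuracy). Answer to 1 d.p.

666.6 ms

Correct trials (n=12): 556, 461, 460, 688, 549, 531, 668, 667, 569, 510, 481, 716
Mean correct RT = 6856/12 = 571.3333 ms
Proportion correct = 12/14
IES = 571.3333 / (12/14) = 666.556 ms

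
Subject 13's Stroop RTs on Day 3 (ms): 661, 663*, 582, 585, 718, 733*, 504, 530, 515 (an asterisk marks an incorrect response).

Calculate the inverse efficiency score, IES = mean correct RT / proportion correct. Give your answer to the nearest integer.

Correct trials (n=7): 661, 582, 585, 718, 504, 530, 515
Mean correct RT = 4095/7 = 585.0000 ms
Proportion correct = 7/9
IES = 585.0000 / (7/9) = 752.143 ms

752 ms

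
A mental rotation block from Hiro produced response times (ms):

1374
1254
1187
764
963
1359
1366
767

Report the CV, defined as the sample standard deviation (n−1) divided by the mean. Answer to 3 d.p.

0.232

n = 8, Σ = 9034, M = 1129.2500
Σ(x−M)² = 479907.500; s = √(479907.500/7) = 261.8362
CV = 261.8362 / 1129.2500 = 0.23187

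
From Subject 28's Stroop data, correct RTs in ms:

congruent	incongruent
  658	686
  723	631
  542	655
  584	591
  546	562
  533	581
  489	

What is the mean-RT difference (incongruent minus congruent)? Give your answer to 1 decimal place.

M(congruent) = 4075/7 = 582.143
M(incongruent) = 3706/6 = 617.667
Difference = 617.667 − 582.143 = 35.524 ms

35.5 ms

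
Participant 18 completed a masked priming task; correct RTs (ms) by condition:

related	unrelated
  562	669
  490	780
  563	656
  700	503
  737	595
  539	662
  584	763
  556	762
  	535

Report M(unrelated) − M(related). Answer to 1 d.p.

M(related) = 4731/8 = 591.375
M(unrelated) = 5925/9 = 658.333
Difference = 658.333 − 591.375 = 66.958 ms

67.0 ms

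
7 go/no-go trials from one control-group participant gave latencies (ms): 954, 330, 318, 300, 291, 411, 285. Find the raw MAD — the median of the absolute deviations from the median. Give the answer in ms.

Sorted: 285, 291, 300, 318, 330, 411, 954 → median = 318
|x − 318|: 636, 12, 0, 18, 27, 93, 33
Sorted deviations: 0, 12, 18, 27, 33, 93, 636 → MAD = 27

27 ms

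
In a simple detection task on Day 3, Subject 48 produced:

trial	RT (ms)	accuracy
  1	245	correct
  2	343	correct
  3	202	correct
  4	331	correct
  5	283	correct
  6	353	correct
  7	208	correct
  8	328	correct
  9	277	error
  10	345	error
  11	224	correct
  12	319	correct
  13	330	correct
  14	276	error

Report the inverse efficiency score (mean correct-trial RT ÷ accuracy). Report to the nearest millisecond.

366 ms

Correct trials (n=11): 245, 343, 202, 331, 283, 353, 208, 328, 224, 319, 330
Mean correct RT = 3166/11 = 287.8182 ms
Proportion correct = 11/14
IES = 287.8182 / (11/14) = 366.314 ms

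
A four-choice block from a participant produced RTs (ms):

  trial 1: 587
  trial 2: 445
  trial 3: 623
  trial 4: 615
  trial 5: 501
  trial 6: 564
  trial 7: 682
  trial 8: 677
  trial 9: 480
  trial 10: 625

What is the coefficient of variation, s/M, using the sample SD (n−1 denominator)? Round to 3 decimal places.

0.140

n = 10, Σ = 5799, M = 579.9000
Σ(x−M)² = 59682.900; s = √(59682.900/9) = 81.4336
CV = 81.4336 / 579.9000 = 0.14043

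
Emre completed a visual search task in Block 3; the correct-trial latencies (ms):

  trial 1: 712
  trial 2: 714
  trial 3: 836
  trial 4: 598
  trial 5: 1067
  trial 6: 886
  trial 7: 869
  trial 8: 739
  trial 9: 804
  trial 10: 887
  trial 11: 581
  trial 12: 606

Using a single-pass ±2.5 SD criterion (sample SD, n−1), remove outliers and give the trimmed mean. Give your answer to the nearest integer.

775 ms

n = 12, ΣRT = 9299, M = 774.917
Σ(x−M)² = 230038.92; s = √(230038.92/11) = 144.612
Cutoffs: 774.917 ± 2.5·144.612 → [413.4, 1136.4]
No RTs fall outside the cutoffs; all 12 retained. Mean = 9299/12 = 774.917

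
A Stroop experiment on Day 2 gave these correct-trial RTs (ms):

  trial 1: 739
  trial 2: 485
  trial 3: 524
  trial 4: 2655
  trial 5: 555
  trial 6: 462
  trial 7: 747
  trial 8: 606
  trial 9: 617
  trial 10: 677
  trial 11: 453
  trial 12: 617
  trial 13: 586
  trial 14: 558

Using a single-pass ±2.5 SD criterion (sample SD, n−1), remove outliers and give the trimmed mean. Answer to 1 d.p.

586.6 ms

n = 14, ΣRT = 10281, M = 734.357
Σ(x−M)² = 4081411.21; s = √(4081411.21/13) = 560.317
Cutoffs: 734.357 ± 2.5·560.317 → [-666.4, 2135.1]
Outside: 2655 → excluded.
Retained (n=13): Σ = 7626, mean = 7626/13 = 586.615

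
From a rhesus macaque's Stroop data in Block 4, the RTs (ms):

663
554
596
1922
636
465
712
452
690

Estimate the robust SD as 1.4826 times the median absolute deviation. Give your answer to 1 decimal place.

112.7 ms

Sorted: 452, 465, 554, 596, 636, 663, 690, 712, 1922 → median = 636
|x − 636| sorted: 0, 27, 40, 54, 76, 82, 171, 184, 1286 → MAD = 76
Robust SD ≈ 1.4826 × 76 = 112.678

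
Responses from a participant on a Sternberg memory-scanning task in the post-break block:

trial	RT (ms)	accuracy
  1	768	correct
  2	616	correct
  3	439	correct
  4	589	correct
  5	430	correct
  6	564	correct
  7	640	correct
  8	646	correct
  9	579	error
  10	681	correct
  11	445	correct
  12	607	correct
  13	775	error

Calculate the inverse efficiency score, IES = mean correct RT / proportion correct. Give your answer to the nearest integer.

690 ms

Correct trials (n=11): 768, 616, 439, 589, 430, 564, 640, 646, 681, 445, 607
Mean correct RT = 6425/11 = 584.0909 ms
Proportion correct = 11/13
IES = 584.0909 / (11/13) = 690.289 ms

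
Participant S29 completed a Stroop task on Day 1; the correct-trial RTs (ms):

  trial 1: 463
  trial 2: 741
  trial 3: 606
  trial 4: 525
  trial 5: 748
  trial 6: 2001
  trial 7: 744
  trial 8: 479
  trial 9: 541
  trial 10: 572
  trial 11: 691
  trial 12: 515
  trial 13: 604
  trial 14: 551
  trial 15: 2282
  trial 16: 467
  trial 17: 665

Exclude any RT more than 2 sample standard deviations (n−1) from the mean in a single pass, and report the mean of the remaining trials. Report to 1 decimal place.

594.1 ms

n = 17, ΣRT = 13195, M = 776.176
Σ(x−M)² = 4409970.47; s = √(4409970.47/16) = 524.998
Cutoffs: 776.176 ± 2·524.998 → [-273.8, 1826.2]
Outside: 2001, 2282 → excluded.
Retained (n=15): Σ = 8912, mean = 8912/15 = 594.133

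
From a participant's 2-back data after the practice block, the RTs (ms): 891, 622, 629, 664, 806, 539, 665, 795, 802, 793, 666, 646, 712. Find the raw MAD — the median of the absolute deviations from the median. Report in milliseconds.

46 ms

Sorted: 539, 622, 629, 646, 664, 665, 666, 712, 793, 795, 802, 806, 891 → median = 666
|x − 666|: 225, 44, 37, 2, 140, 127, 1, 129, 136, 127, 0, 20, 46
Sorted deviations: 0, 1, 2, 20, 37, 44, 46, 127, 127, 129, 136, 140, 225 → MAD = 46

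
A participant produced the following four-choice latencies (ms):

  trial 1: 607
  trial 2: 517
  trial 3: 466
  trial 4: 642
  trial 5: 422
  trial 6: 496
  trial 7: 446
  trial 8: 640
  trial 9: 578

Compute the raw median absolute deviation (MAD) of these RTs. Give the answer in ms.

Sorted: 422, 446, 466, 496, 517, 578, 607, 640, 642 → median = 517
|x − 517|: 90, 0, 51, 125, 95, 21, 71, 123, 61
Sorted deviations: 0, 21, 51, 61, 71, 90, 95, 123, 125 → MAD = 71

71 ms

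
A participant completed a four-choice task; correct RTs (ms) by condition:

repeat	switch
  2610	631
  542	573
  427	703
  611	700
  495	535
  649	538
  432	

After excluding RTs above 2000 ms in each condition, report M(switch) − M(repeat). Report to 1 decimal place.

87.3 ms

repeat: exclude 2610
M(repeat) = 3156/6 = 526.000
M(switch) = 3680/6 = 613.333
Difference = 613.333 − 526.000 = 87.333 ms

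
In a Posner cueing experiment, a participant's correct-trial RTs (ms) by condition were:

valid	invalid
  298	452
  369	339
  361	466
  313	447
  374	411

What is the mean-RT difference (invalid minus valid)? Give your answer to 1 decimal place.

M(valid) = 1715/5 = 343.000
M(invalid) = 2115/5 = 423.000
Difference = 423.000 − 343.000 = 80.000 ms

80.0 ms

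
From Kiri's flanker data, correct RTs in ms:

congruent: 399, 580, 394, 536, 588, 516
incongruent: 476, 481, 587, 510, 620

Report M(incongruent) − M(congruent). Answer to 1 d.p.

M(congruent) = 3013/6 = 502.167
M(incongruent) = 2674/5 = 534.800
Difference = 534.800 − 502.167 = 32.633 ms

32.6 ms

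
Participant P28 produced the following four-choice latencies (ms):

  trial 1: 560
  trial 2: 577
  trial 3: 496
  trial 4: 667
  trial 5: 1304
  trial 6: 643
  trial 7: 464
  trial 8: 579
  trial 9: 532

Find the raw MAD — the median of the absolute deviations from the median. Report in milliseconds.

Sorted: 464, 496, 532, 560, 577, 579, 643, 667, 1304 → median = 577
|x − 577|: 17, 0, 81, 90, 727, 66, 113, 2, 45
Sorted deviations: 0, 2, 17, 45, 66, 81, 90, 113, 727 → MAD = 66

66 ms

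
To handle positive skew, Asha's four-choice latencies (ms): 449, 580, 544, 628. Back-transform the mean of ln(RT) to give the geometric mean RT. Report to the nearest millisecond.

ln(RT): 6.1070, 6.3630, 6.2989, 6.4425
Mean ln(RT) = 25.2115/4 = 6.30289
Geometric mean = exp(6.30289) = 546.15 ms

546 ms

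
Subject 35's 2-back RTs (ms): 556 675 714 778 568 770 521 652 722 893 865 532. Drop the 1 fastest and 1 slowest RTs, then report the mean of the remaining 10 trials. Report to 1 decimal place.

683.2 ms

Sorted: 521, 532, 556, 568, 652, 675, 714, 722, 770, 778, 865, 893
Drop lowest 1 (521) and highest 1 (893)
Remaining (n=10): Σ = 6832, mean = 6832/10 = 683.200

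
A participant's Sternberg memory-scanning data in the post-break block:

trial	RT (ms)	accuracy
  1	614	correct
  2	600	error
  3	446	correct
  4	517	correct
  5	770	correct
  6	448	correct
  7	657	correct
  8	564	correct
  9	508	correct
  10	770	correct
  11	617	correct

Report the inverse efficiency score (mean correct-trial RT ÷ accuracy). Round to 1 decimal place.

650.2 ms

Correct trials (n=10): 614, 446, 517, 770, 448, 657, 564, 508, 770, 617
Mean correct RT = 5911/10 = 591.1000 ms
Proportion correct = 10/11
IES = 591.1000 / (10/11) = 650.210 ms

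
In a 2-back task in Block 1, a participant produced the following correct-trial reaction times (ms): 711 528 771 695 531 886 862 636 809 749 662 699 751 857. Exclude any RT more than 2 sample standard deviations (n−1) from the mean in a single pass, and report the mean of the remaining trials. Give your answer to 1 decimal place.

n = 14, ΣRT = 10147, M = 724.786
Σ(x−M)² = 162644.36; s = √(162644.36/13) = 111.853
Cutoffs: 724.786 ± 2·111.853 → [501.1, 948.5]
No RTs fall outside the cutoffs; all 14 retained. Mean = 10147/14 = 724.786

724.8 ms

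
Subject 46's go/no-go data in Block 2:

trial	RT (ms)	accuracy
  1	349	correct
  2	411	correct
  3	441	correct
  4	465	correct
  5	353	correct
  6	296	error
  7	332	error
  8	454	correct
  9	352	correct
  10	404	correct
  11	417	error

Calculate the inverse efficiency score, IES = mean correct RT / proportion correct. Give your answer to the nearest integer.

Correct trials (n=8): 349, 411, 441, 465, 353, 454, 352, 404
Mean correct RT = 3229/8 = 403.6250 ms
Proportion correct = 8/11
IES = 403.6250 / (8/11) = 554.984 ms

555 ms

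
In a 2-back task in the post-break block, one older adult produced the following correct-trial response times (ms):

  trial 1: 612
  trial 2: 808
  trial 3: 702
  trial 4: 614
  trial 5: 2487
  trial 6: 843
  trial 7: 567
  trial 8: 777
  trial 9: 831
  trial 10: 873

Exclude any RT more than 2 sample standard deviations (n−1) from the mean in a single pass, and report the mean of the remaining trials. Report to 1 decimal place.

n = 10, ΣRT = 9114, M = 911.400
Σ(x−M)² = 2864434.40; s = √(2864434.40/9) = 564.155
Cutoffs: 911.400 ± 2·564.155 → [-216.9, 2039.7]
Outside: 2487 → excluded.
Retained (n=9): Σ = 6627, mean = 6627/9 = 736.333

736.3 ms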